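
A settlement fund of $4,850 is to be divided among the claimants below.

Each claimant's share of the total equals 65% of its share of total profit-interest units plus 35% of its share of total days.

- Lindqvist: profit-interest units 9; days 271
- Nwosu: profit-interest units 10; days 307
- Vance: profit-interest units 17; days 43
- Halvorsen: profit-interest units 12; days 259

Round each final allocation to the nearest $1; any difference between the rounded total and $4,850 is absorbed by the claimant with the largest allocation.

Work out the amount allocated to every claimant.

Lindqvist: $1,114 · Nwosu: $1,249 · Vance: $1,199 · Halvorsen: $1,288

Profit-interest units total 48; days total 880.
Combined weights (65% profit-interest units + 35% days): Lindqvist 0.2297; Nwosu 0.2575; Vance 0.2473; Halvorsen 0.2655.
Pro-rata amounts: Lindqvist 1,113.85; Nwosu 1,248.97; Vance 1,199.46; Halvorsen 1,287.73.
After rounding ($1): Lindqvist $1,114; Nwosu $1,249; Vance $1,199; Halvorsen $1,288. Sum = $4,850.
Rounded total matches; no reconciliation needed.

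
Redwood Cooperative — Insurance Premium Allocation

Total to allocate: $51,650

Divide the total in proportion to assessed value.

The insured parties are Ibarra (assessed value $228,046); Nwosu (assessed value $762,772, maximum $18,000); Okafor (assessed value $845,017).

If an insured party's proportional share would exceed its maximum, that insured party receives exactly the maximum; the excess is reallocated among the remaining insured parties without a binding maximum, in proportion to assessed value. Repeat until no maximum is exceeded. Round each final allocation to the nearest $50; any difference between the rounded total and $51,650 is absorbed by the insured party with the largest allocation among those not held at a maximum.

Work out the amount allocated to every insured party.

Total assessed value = 1,835,835.
Pro-rata shares before constraints: Ibarra 6,415.92; Nwosu 21,460.08; Okafor 23,773.99.
Held at cap: Nwosu ($18,000); balance $33,650 reallocated over remaining assessed value 1,073,063.
Remaining shares: Ibarra 7,151.26 → $7,150; Okafor 26,498.74 → $26,500.

Ibarra: $7,150; Nwosu: $18,000; Okafor: $26,500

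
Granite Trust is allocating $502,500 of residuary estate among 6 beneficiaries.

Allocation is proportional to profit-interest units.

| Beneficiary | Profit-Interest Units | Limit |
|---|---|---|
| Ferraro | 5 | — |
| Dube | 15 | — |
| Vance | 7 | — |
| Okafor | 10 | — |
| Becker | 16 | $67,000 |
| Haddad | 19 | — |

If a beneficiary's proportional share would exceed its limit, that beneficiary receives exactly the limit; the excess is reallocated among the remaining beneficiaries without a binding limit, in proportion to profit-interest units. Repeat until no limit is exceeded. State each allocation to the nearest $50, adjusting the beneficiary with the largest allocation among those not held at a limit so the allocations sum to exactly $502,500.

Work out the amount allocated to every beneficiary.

Total profit-interest units = 72.
Pro-rata shares before constraints: Ferraro 34,895.83; Dube 104,687.50; Vance 48,854.17; Okafor 69,791.67; Becker 111,666.67; Haddad 132,604.17.
Capped: Becker ($67,000); balance $435,500 reallocated over remaining profit-interest units 56.
Redistributed shares: Ferraro 38,883.93 → $38,900; Dube 116,651.79 → $116,650; Vance 54,437.50 → $54,450; Okafor 77,767.86 → $77,750; Haddad 147,758.93 → $147,750.

Ferraro: $38,900 | Dube: $116,650 | Vance: $54,450 | Okafor: $77,750 | Becker: $67,000 | Haddad: $147,750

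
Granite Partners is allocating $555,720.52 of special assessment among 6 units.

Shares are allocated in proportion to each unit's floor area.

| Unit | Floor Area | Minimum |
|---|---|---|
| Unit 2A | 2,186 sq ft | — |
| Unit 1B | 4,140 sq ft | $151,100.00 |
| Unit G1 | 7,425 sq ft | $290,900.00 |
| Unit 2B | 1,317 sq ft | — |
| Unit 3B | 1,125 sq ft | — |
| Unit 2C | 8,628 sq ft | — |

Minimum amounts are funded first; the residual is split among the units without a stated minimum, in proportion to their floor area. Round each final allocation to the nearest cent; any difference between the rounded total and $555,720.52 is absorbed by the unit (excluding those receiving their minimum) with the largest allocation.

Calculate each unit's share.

Fund the minimums — Unit 1B $151,100.00; Unit G1 $290,900.00. Balance $113,720.52.
Balance split over remaining floor area 13,256: Unit 2A 18,753.2481 → $18,753.25; Unit 2B 11,298.2744 → $11,298.27; Unit 3B 9,651.1455 → $9,651.15; Unit 2C 74,017.8520 → $74,017.85.

Unit 2A: $18,753.25 · Unit 1B: $151,100.00 · Unit G1: $290,900.00 · Unit 2B: $11,298.27 · Unit 3B: $9,651.15 · Unit 2C: $74,017.85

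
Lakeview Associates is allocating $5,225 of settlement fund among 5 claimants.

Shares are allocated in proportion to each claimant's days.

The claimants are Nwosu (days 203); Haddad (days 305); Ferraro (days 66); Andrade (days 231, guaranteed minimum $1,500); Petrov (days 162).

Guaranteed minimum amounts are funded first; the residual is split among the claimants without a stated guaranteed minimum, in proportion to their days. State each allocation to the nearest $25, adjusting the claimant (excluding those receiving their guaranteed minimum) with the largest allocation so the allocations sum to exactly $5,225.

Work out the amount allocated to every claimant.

Nwosu: $1,025 | Haddad: $1,550 | Ferraro: $325 | Andrade: $1,500 | Petrov: $825

Fund the minimums — Andrade $1,500. Balance $3,725.
Balance split over remaining days 736: Nwosu 1,027.41 → $1,025; Haddad 1,543.65 → $1,550; Ferraro 334.04 → $325; Petrov 819.90 → $825.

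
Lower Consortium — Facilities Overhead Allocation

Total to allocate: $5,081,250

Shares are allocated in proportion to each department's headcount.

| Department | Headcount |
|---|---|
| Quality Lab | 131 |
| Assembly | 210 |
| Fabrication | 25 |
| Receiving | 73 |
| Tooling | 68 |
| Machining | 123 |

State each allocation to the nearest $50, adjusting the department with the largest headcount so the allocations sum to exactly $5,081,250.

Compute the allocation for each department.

Sum of headcount: 630.
Unrounded shares: Quality Lab 131/630 × $5,081,250 = 1,056,577.38; Assembly 210/630 × $5,081,250 = 1,693,750.00; Fabrication 25/630 × $5,081,250 = 201,636.90; Receiving 73/630 × $5,081,250 = 588,779.76; Tooling 68/630 × $5,081,250 = 548,452.38; Machining 123/630 × $5,081,250 = 992,053.57.
After rounding ($50): Quality Lab $1,056,600; Assembly $1,693,750; Fabrication $201,650; Receiving $588,800; Tooling $548,450; Machining $992,050. Sum = $5,081,300.
Difference $5,081,250 − $5,081,300 = −$50 applied to largest headcount (Assembly): Assembly becomes $1,693,700.

Quality Lab: $1,056,600 · Assembly: $1,693,700 · Fabrication: $201,650 · Receiving: $588,800 · Tooling: $548,450 · Machining: $992,050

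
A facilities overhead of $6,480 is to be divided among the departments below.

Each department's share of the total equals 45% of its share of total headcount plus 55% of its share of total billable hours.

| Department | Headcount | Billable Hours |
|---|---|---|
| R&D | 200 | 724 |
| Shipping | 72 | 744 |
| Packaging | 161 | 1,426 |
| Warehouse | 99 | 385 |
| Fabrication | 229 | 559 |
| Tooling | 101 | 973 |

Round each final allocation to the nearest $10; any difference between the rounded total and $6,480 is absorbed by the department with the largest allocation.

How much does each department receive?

R&D: $1,210; Shipping: $790; Packaging: $1,610; Warehouse: $620; Fabrication: $1,190; Tooling: $1,060

Headcount total 862; billable hours total 4,811.
Blended shares (45% headcount + 55% billable hours): R&D 0.1872; Shipping 0.1226; Packaging 0.2471; Warehouse 0.0957; Fabrication 0.1835; Tooling 0.1640.
Pro-rata amounts: R&D 1,212.91; Shipping 794.72; Packaging 1,601.02; Warehouse 620.11; Fabrication 1,188.78; Tooling 1,062.47.
Rounded to nearest $10: R&D $1,210; Shipping $790; Packaging $1,600; Warehouse $620; Fabrication $1,190; Tooling $1,060. Sum = $6,470.
Difference $6,480 − $6,470 = +$10 applied to largest allocation (Packaging): Packaging becomes $1,610.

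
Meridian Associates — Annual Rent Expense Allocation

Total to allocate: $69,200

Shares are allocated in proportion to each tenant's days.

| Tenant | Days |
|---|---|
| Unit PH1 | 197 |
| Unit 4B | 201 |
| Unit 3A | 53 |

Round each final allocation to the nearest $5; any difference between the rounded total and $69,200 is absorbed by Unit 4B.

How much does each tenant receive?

Total days = 451.
Unrounded shares: Unit PH1 197/451 × $69,200 = 30,227.05; Unit 4B 201/451 × $69,200 = 30,840.80; Unit 3A 53/451 × $69,200 = 8,132.15.
Rounded to nearest $5: Unit PH1 $30,225; Unit 4B $30,840; Unit 3A $8,130. Sum = $69,195.
Difference $69,200 − $69,195 = +$5 applied to Unit 4B: Unit 4B becomes $30,845.

Unit PH1: $30,225; Unit 4B: $30,845; Unit 3A: $8,130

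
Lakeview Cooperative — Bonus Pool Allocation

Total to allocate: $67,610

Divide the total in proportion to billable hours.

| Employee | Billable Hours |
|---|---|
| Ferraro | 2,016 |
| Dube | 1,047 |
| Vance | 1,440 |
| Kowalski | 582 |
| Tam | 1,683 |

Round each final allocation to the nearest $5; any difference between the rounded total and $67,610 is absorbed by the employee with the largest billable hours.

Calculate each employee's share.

Combined billable hours = 6,768.
Proportional shares: Ferraro 2,016/6,768 × $67,610 = 20,139.15; Dube 1,047/6,768 × $67,610 = 10,459.17; Vance 1,440/6,768 × $67,610 = 14,385.11; Kowalski 582/6,768 × $67,610 = 5,813.98; Tam 1,683/6,768 × $67,610 = 16,812.59.
After rounding ($5): Ferraro $20,140; Dube $10,460; Vance $14,385; Kowalski $5,815; Tam $16,815. Sum = $67,615.
Difference $67,610 − $67,615 = −$5 applied to largest billable hours (Ferraro): Ferraro becomes $20,135.

Ferraro: $20,135 · Dube: $10,460 · Vance: $14,385 · Kowalski: $5,815 · Tam: $16,815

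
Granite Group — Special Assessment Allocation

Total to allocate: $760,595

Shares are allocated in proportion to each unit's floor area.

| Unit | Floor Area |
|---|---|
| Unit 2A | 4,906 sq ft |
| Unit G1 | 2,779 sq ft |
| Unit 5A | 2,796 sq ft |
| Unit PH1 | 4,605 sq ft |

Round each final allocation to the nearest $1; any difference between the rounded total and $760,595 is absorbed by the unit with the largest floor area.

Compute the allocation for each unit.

Combined floor area = 15,086.
Raw shares: Unit 2A 4,906/15,086 × $760,595 = 247,347.15; Unit G1 2,779/15,086 × $760,595 = 140,109.61; Unit 5A 2,796/15,086 × $760,595 = 140,966.70; Unit PH1 4,605/15,086 × $760,595 = 232,171.55.
After rounding ($1): Unit 2A $247,347; Unit G1 $140,110; Unit 5A $140,967; Unit PH1 $232,172. Sum = $760,596.
Difference $760,595 − $760,596 = −$1 applied to largest floor area (Unit 2A): Unit 2A becomes $247,346.

Unit 2A: $247,346 · Unit G1: $140,110 · Unit 5A: $140,967 · Unit PH1: $232,172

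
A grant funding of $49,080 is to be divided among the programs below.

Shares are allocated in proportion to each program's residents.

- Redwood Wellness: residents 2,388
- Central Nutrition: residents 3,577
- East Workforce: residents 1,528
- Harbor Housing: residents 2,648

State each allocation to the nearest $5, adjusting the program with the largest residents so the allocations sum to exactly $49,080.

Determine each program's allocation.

Combined residents = 10,141.
Unrounded shares: Redwood Wellness 2,388/10,141 × $49,080 = 11,557.35; Central Nutrition 3,577/10,141 × $49,080 = 17,311.82; East Workforce 1,528/10,141 × $49,080 = 7,395.15; Harbor Housing 2,648/10,141 × $49,080 = 12,815.68.
Rounded to nearest $5: Redwood Wellness $11,555; Central Nutrition $17,310; East Workforce $7,395; Harbor Housing $12,815. Sum = $49,075.
Difference $49,080 − $49,075 = +$5 applied to largest residents (Central Nutrition): Central Nutrition becomes $17,315.

Redwood Wellness: $11,555; Central Nutrition: $17,315; East Workforce: $7,395; Harbor Housing: $12,815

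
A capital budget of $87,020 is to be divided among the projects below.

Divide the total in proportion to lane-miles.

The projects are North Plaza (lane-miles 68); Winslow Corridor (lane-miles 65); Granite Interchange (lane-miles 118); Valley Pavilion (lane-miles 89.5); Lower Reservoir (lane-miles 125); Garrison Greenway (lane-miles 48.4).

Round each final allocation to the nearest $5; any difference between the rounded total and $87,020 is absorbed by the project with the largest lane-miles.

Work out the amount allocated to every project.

North Plaza: $11,515; Winslow Corridor: $11,005; Granite Interchange: $19,980; Valley Pavilion: $15,155; Lower Reservoir: $21,170; Garrison Greenway: $8,195

Sum of lane-miles: 513.9.
Unrounded shares: North Plaza 68/513.9 × $87,020 = 11,514.61; Winslow Corridor 65/513.9 × $87,020 = 11,006.62; Granite Interchange 118/513.9 × $87,020 = 19,981.24; Valley Pavilion 89.5/513.9 × $87,020 = 15,155.26; Lower Reservoir 125/513.9 × $87,020 = 21,166.57; Garrison Greenway 48.4/513.9 × $87,020 = 8,195.70.
At nearest $5: North Plaza $11,515; Winslow Corridor $11,005; Granite Interchange $19,980; Valley Pavilion $15,155; Lower Reservoir $21,165; Garrison Greenway $8,195. Sum = $87,015.
Difference $87,020 − $87,015 = +$5 applied to largest lane-miles (Lower Reservoir): Lower Reservoir becomes $21,170.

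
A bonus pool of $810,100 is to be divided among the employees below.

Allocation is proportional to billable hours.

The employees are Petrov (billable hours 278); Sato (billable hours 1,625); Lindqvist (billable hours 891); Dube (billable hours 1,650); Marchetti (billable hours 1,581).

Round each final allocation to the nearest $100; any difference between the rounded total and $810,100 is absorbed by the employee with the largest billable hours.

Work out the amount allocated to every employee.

Billable hours total: 6,025.
Raw shares: Petrov 278/6,025 × $810,100 = 37,378.89; Sato 1,625/6,025 × $810,100 = 218,491.70; Lindqvist 891/6,025 × $810,100 = 119,800.68; Dube 1,650/6,025 × $810,100 = 221,853.11; Marchetti 1,581/6,025 × $810,100 = 212,575.62.
At nearest $100: Petrov $37,400; Sato $218,500; Lindqvist $119,800; Dube $221,900; Marchetti $212,600. Sum = $810,200.
Difference $810,100 − $810,200 = −$100 applied to largest billable hours (Dube): Dube becomes $221,800.

Petrov: $37,400 | Sato: $218,500 | Lindqvist: $119,800 | Dube: $221,800 | Marchetti: $212,600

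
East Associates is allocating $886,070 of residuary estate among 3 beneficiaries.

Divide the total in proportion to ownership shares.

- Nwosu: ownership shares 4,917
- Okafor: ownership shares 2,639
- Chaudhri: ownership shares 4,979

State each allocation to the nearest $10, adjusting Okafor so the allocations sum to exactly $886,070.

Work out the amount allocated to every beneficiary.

Total ownership shares = 12,535.
Unrounded shares: Nwosu 4,917/12,535 × $886,070 = 347,571.30; Okafor 2,639/12,535 × $886,070 = 186,544.77; Chaudhri 4,979/12,535 × $886,070 = 351,953.93.
At nearest $10: Nwosu $347,570; Okafor $186,540; Chaudhri $351,950. Sum = $886,060.
Difference $886,070 − $886,060 = +$10 applied to Okafor: Okafor becomes $186,550.

Nwosu: $347,570 · Okafor: $186,550 · Chaudhri: $351,950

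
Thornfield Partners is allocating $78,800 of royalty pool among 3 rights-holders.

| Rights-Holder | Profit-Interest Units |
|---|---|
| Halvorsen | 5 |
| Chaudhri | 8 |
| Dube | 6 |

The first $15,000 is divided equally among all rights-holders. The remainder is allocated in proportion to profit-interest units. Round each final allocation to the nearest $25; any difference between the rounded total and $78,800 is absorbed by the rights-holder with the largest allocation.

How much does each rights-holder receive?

Halvorsen: $21,800 · Chaudhri: $31,850 · Dube: $25,150

$15,000 shared equally gives $5,000 per rights-holder.
Remainder $63,800 by profit-interest units (total 19): Halvorsen 16,789.47 → $16,800; Chaudhri 26,863.16 → $26,875; Dube 20,147.37 → $20,150.
Rounding difference −$25 on remainder applied to Chaudhri.
Totals: Halvorsen $5,000 + $16,800 = $21,800; Chaudhri $5,000 + $26,850 = $31,850; Dube $5,000 + $20,150 = $25,150.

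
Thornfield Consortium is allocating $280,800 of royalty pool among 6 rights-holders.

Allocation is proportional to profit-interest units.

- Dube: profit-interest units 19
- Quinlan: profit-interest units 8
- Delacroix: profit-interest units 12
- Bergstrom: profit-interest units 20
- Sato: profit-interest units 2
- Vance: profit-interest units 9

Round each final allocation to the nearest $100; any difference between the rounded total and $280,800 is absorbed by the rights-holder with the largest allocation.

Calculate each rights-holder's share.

Dube: $76,200; Quinlan: $32,100; Delacroix: $48,100; Bergstrom: $80,300; Sato: $8,000; Vance: $36,100

Sum of profit-interest units: 70.
Unrounded shares: Dube 19/70 × $280,800 = 76,217.14; Quinlan 8/70 × $280,800 = 32,091.43; Delacroix 12/70 × $280,800 = 48,137.14; Bergstrom 20/70 × $280,800 = 80,228.57; Sato 2/70 × $280,800 = 8,022.86; Vance 9/70 × $280,800 = 36,102.86.
At nearest $100: Dube $76,200; Quinlan $32,100; Delacroix $48,100; Bergstrom $80,200; Sato $8,000; Vance $36,100. Sum = $280,700.
Difference $280,800 − $280,700 = +$100 applied to largest allocation (Bergstrom): Bergstrom becomes $80,300.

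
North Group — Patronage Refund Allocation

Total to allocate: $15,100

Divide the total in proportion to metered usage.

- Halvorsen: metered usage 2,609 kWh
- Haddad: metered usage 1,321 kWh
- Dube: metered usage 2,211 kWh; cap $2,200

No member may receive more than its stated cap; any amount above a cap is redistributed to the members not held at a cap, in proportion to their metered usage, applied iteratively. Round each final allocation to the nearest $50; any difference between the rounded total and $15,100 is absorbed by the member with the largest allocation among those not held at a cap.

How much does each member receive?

Sum of metered usage: 6,141.
Unconstrained shares: Halvorsen 6,415.23; Haddad 3,248.18; Dube 5,436.59.
Cap binds for Dube ($2,200); residual $12,900 reallocated over remaining metered usage 3,930.
Shares after redistribution: Halvorsen 8,563.89 → $8,550; Haddad 4,336.11 → $4,350.

Halvorsen: $8,550 · Haddad: $4,350 · Dube: $2,200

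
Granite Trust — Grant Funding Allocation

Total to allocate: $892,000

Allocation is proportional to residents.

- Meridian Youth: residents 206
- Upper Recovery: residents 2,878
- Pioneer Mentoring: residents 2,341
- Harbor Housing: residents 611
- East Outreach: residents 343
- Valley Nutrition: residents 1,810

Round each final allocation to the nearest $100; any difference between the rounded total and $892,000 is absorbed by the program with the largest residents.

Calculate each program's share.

Meridian Youth: $22,400 · Upper Recovery: $313,400 · Pioneer Mentoring: $255,000 · Harbor Housing: $66,600 · East Outreach: $37,400 · Valley Nutrition: $197,200

Residents total: 8,189.
Proportional shares: Meridian Youth 206/8,189 × $892,000 = 22,438.88; Upper Recovery 2,878/8,189 × $892,000 = 313,490.78; Pioneer Mentoring 2,341/8,189 × $892,000 = 254,997.19; Harbor Housing 611/8,189 × $892,000 = 66,554.16; East Outreach 343/8,189 × $892,000 = 37,361.83; Valley Nutrition 1,810/8,189 × $892,000 = 197,157.16.
Rounded to nearest $100: Meridian Youth $22,400; Upper Recovery $313,500; Pioneer Mentoring $255,000; Harbor Housing $66,600; East Outreach $37,400; Valley Nutrition $197,200. Sum = $892,100.
Difference $892,000 − $892,100 = −$100 applied to largest residents (Upper Recovery): Upper Recovery becomes $313,400.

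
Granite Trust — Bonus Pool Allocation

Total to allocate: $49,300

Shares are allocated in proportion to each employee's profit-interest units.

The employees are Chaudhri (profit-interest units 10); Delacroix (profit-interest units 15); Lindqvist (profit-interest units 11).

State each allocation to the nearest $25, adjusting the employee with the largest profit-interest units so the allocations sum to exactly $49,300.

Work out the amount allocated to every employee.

Chaudhri: $13,700 · Delacroix: $20,525 · Lindqvist: $15,075

Combined profit-interest units = 36.
Pro-rata amounts: Chaudhri 10/36 × $49,300 = 13,694.44; Delacroix 15/36 × $49,300 = 20,541.67; Lindqvist 11/36 × $49,300 = 15,063.89.
At nearest $25: Chaudhri $13,700; Delacroix $20,550; Lindqvist $15,075. Sum = $49,325.
Difference $49,300 − $49,325 = −$25 applied to largest profit-interest units (Delacroix): Delacroix becomes $20,525.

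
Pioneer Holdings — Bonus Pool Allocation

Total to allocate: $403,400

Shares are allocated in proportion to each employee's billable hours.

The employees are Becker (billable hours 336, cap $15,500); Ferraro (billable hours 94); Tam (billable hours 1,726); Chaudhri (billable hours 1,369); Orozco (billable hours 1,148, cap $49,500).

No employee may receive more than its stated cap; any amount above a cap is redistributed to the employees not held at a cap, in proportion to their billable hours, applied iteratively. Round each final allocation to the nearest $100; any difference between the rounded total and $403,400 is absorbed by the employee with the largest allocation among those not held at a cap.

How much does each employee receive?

Becker: $15,500 | Ferraro: $10,000 | Tam: $183,100 | Chaudhri: $145,300 | Orozco: $49,500

Total billable hours = 4,673.
Pro-rata shares before constraints: Becker 29,005.44; Ferraro 8,114.62; Tam 148,998.16; Chaudhri 118,179.88; Orozco 99,101.90.
Held at cap: Becker ($15,500), Orozco ($49,500); residual $338,400 reallocated over remaining billable hours 3,189.
Shares after redistribution: Ferraro 9,974.79 → $10,000; Tam 183,154.09 → $183,200; Chaudhri 145,271.12 → $145,300.
Rounding difference −$100 applied to Tam → $183,100.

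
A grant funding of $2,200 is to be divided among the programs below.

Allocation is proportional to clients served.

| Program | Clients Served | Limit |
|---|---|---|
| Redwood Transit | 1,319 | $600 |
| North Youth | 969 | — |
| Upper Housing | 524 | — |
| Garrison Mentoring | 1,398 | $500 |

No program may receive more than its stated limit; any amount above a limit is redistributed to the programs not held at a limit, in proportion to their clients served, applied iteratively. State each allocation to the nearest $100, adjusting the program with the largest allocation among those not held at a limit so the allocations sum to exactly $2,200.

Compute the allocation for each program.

Redwood Transit: $600; North Youth: $700; Upper Housing: $400; Garrison Mentoring: $500

Sum of clients served: 4,210.
Pro-rata shares before constraints: Redwood Transit 689.26; North Youth 506.37; Upper Housing 273.82; Garrison Mentoring 730.55.
Capped: Redwood Transit ($600), Garrison Mentoring ($500); balance $1,100 reallocated over remaining clients served 1,493.
Shares after redistribution: North Youth 713.93 → $700; Upper Housing 386.07 → $400.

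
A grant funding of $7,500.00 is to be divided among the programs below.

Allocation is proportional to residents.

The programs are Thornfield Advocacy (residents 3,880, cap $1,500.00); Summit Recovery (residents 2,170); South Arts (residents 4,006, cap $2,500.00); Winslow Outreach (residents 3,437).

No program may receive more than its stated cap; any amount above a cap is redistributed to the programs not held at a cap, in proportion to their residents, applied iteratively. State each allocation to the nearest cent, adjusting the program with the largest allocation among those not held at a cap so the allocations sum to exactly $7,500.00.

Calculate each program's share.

Combined residents = 13,493.
Pro-rata shares before constraints: Thornfield Advocacy 2,156.6738; Summit Recovery 1,206.1810; South Arts 2,226.7101; Winslow Outreach 1,910.43504.
Capped: Thornfield Advocacy ($1,500.00); balance $6,000.00 reallocated over remaining residents 9,613.
Capped: South Arts ($2,500.00); balance $3,500.00 reallocated over remaining residents 5,607.
Redistributed shares: Summit Recovery 1,354.5568 → $1,354.56; Winslow Outreach 2,145.4432 → $2,145.44.

Thornfield Advocacy: $1,500.00 | Summit Recovery: $1,354.56 | South Arts: $2,500.00 | Winslow Outreach: $2,145.44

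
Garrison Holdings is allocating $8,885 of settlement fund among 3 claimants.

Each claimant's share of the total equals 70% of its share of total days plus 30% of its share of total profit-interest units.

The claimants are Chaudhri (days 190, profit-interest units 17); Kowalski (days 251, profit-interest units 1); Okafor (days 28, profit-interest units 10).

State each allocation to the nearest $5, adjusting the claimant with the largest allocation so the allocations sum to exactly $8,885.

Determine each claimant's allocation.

Totals — days 469, profit-interest units 28.
Combined weights (70% days + 30% profit-interest units): Chaudhri 0.4657; Kowalski 0.3853; Okafor 0.1489.
Unrounded shares: Chaudhri 4,137.97; Kowalski 3,423.76; Okafor 1,323.28.
Rounded to nearest $5: Chaudhri $4,140; Kowalski $3,425; Okafor $1,325. Sum = $8,890.
Difference $8,885 − $8,890 = −$5 applied to largest allocation (Chaudhri): Chaudhri becomes $4,135.

Chaudhri: $4,135 | Kowalski: $3,425 | Okafor: $1,325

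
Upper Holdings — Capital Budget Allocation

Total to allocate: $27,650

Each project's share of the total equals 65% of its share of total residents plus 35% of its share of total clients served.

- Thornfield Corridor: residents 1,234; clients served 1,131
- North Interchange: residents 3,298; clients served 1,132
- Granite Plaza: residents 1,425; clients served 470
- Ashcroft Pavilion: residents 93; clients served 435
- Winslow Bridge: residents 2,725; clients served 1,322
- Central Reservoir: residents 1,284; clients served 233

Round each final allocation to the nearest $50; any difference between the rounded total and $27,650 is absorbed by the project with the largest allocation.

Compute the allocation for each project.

Residents total 10,059; clients served total 4,723.
Combined weights (65% residents + 35% clients served): Thornfield Corridor 0.1636; North Interchange 0.2970; Granite Plaza 0.1269; Ashcroft Pavilion 0.0382; Winslow Bridge 0.2741; Central Reservoir 0.1002.
Raw shares: Thornfield Corridor 4,522.23; North Interchange 8,212.05; Granite Plaza 3,509.10; Ashcroft Pavilion 1,057.49; Winslow Bridge 7,577.58; Central Reservoir 2,771.55.
Rounded to nearest $50: Thornfield Corridor $4,500; North Interchange $8,200; Granite Plaza $3,500; Ashcroft Pavilion $1,050; Winslow Bridge $7,600; Central Reservoir $2,750. Sum = $27,600.
Difference $27,650 − $27,600 = +$50 applied to largest allocation (North Interchange): North Interchange becomes $8,250.

Thornfield Corridor: $4,500 · North Interchange: $8,250 · Granite Plaza: $3,500 · Ashcroft Pavilion: $1,050 · Winslow Bridge: $7,600 · Central Reservoir: $2,750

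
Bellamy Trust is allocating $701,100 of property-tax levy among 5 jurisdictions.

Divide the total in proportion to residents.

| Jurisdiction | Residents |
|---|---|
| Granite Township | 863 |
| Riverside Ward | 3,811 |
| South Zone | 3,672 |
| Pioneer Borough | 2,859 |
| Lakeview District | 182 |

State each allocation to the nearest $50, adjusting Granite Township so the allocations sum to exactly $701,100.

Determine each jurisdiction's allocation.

Sum of residents: 11,387.
Unrounded shares: Granite Township 863/11,387 × $701,100 = 53,135.09; Riverside Ward 3,811/11,387 × $701,100 = 234,644.08; South Zone 3,672/11,387 × $701,100 = 226,085.82; Pioneer Borough 2,859/11,387 × $701,100 = 176,029.24; Lakeview District 182/11,387 × $701,100 = 11,205.78.
After rounding ($50): Granite Township $53,150; Riverside Ward $234,650; South Zone $226,100; Pioneer Borough $176,050; Lakeview District $11,200. Sum = $701,150.
Difference $701,100 − $701,150 = −$50 applied to Granite Township: Granite Township becomes $53,100.

Granite Township: $53,100; Riverside Ward: $234,650; South Zone: $226,100; Pioneer Borough: $176,050; Lakeview District: $11,200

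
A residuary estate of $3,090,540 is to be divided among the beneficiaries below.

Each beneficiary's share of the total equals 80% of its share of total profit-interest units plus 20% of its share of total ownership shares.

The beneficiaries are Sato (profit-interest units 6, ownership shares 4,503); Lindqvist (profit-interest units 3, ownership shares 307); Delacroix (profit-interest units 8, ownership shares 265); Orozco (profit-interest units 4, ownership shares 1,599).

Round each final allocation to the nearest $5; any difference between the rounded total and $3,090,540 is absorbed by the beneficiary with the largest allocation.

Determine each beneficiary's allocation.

Totals — profit-interest units 21, ownership shares 6,674.
Combined weights (80% profit-interest units + 20% ownership shares): Sato 0.3635; Lindqvist 0.1235; Delacroix 0.3127; Orozco 0.2003.
Unrounded shares: Sato 1,123,451.44; Lindqvist 381,637.17; Delacroix 966,421.65; Orozco 619,029.73.
At nearest $5: Sato $1,123,450; Lindqvist $381,635; Delacroix $966,420; Orozco $619,030. Sum = $3,090,535.
Difference $3,090,540 − $3,090,535 = +$5 applied to largest allocation (Sato): Sato becomes $1,123,455.

Sato: $1,123,455; Lindqvist: $381,635; Delacroix: $966,420; Orozco: $619,030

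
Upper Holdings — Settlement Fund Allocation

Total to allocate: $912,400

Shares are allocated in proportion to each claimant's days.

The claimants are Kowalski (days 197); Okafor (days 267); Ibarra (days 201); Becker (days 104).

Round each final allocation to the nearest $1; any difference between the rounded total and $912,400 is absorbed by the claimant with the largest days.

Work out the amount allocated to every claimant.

Kowalski: $233,736; Okafor: $316,789; Ibarra: $238,482; Becker: $123,393

Combined days = 197 + 267 + 201 + 104 = 769.
Unrounded shares: Kowalski 233,735.76; Okafor 316,789.08; Ibarra 238,481.66; Becker 123,393.498.
After rounding ($1): Kowalski $233,736; Okafor $316,789; Ibarra $238,482; Becker $123,393. Sum = $912,400.
No rounding difference to absorb.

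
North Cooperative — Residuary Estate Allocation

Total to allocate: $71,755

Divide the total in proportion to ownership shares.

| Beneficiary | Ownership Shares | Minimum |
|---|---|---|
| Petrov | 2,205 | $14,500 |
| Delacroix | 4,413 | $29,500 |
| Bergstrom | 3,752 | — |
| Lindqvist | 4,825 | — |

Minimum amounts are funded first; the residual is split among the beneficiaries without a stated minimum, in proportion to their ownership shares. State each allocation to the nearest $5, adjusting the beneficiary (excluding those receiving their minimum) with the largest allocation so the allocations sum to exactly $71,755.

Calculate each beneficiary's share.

Minimums first: Petrov $14,500; Delacroix $29,500. Balance $27,755.
Balance split over remaining ownership shares 8,577: Bergstrom 12,141.40 → $12,140; Lindqvist 15,613.60 → $15,615.

Petrov: $14,500 · Delacroix: $29,500 · Bergstrom: $12,140 · Lindqvist: $15,615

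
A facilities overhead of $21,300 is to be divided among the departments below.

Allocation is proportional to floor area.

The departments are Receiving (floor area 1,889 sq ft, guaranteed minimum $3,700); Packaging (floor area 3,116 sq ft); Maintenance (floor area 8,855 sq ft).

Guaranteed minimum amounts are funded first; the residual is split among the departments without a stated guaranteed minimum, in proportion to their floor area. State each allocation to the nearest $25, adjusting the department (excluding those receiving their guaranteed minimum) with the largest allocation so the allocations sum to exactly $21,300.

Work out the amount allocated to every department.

Receiving: $3,700; Packaging: $4,575; Maintenance: $13,025

Minimums first: Receiving $3,700. Balance $17,600.
Balance split over remaining floor area 11,971: Packaging 4,581.20 → $4,575; Maintenance 13,018.80 → $13,025.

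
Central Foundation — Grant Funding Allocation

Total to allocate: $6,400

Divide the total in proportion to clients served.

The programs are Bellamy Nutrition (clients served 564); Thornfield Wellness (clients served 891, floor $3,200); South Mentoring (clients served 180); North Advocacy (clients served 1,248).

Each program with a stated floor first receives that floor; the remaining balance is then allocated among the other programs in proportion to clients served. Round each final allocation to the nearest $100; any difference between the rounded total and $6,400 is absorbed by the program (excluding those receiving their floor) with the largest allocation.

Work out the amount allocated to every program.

Bellamy Nutrition: $900 · Thornfield Wellness: $3,200 · South Mentoring: $300 · North Advocacy: $2,000

Guaranteed amounts: Thornfield Wellness $3,200. Balance $3,200.
Balance split over remaining clients served 1,992: Bellamy Nutrition 906.02 → $900; South Mentoring 289.16 → $300; North Advocacy 2,004.82 → $2,000.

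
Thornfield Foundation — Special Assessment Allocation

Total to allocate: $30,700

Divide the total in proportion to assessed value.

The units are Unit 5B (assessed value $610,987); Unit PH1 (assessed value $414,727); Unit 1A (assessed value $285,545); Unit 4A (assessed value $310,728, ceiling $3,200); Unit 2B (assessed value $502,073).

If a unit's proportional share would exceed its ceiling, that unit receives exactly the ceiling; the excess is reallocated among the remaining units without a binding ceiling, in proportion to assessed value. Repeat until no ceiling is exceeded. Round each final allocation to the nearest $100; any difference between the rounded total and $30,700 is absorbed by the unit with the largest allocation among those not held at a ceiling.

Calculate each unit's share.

Sum of assessed value: 2,124,060.
Pro-rata shares before constraints: Unit 5B 8,830.87; Unit PH1 5,994.24; Unit 1A 4,127.11; Unit 4A 4,491.09; Unit 2B 7,256.69.
Held at cap: Unit 4A ($3,200); remaining pool $27,500 reallocated over remaining assessed value 1,813,332.
Shares after redistribution: Unit 5B 9,265.89 → $9,300; Unit PH1 6,289.52 → $6,300; Unit 1A 4,330.42 → $4,300; Unit 2B 7,614.16 → $7,600.

Unit 5B: $9,300; Unit PH1: $6,300; Unit 1A: $4,300; Unit 4A: $3,200; Unit 2B: $7,600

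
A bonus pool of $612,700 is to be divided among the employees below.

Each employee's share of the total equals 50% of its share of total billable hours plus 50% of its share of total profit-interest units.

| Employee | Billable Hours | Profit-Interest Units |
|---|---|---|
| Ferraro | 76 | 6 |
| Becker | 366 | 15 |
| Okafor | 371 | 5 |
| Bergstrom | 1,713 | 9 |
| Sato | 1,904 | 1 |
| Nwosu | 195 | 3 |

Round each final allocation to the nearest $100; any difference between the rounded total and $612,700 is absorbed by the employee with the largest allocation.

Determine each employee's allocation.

Ferraro: $52,200 · Becker: $142,100 · Okafor: $63,800 · Bergstrom: $184,100 · Sato: $134,000 · Nwosu: $36,500

Totals — billable hours 4,625, profit-interest units 39.
Combined weights (50% billable hours + 50% profit-interest units): Ferraro 0.0851; Becker 0.2319; Okafor 0.1042; Bergstrom 0.3006; Sato 0.2187; Nwosu 0.0595.
Unrounded shares: Ferraro 52,164.84; Becker 142,069.97; Okafor 63,849.88; Bergstrom 184,161.57; Sato 133,971.97; Nwosu 36,481.76.
At nearest $100: Ferraro $52,200; Becker $142,100; Okafor $63,800; Bergstrom $184,200; Sato $134,000; Nwosu $36,500. Sum = $612,800.
Difference $612,700 − $612,800 = −$100 applied to largest allocation (Bergstrom): Bergstrom becomes $184,100.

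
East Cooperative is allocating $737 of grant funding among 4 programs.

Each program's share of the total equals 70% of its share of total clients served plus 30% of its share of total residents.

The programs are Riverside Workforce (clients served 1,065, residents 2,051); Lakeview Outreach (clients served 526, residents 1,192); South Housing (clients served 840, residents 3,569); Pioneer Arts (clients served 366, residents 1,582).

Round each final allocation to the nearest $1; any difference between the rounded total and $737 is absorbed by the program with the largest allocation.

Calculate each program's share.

Clients served total 2,797; residents total 8,394.
Composite weights (70% clients served + 30% residents): Riverside Workforce 0.3398; Lakeview Outreach 0.1742; South Housing 0.3378; Pioneer Arts 0.1481.
Raw shares: Riverside Workforce 250.46; Lakeview Outreach 128.42; South Housing 248.94; Pioneer Arts 109.18.
Rounded to nearest $1: Riverside Workforce $250; Lakeview Outreach $128; South Housing $249; Pioneer Arts $109. Sum = $736.
Difference $737 − $736 = +$1 applied to largest allocation (Riverside Workforce): Riverside Workforce becomes $251.

Riverside Workforce: $251 · Lakeview Outreach: $128 · South Housing: $249 · Pioneer Arts: $109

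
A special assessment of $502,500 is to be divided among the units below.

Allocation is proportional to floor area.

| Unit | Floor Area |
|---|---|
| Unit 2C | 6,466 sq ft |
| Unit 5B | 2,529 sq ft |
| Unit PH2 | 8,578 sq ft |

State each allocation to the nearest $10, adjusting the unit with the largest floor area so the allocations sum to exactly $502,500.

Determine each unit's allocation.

Sum of floor area: 6,466 + 2,529 + 8,578 = 17,573.
Raw shares: Unit 2C 184,895.29; Unit 5B 72,316.76; Unit PH2 245,287.94.
Rounded to nearest $10: Unit 2C $184,900; Unit 5B $72,320; Unit PH2 $245,290. Sum = $502,510.
Difference $502,500 − $502,510 = −$10 applied to largest floor area (Unit PH2): Unit PH2 becomes $245,280.

Unit 2C: $184,900; Unit 5B: $72,320; Unit PH2: $245,280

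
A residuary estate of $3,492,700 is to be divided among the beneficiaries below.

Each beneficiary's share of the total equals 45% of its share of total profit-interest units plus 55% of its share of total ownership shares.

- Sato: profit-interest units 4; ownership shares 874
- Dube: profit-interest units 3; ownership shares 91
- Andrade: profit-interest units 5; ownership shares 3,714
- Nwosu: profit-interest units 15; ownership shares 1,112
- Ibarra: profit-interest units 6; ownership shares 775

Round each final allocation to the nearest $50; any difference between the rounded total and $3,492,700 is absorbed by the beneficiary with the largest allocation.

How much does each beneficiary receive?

Sato: $446,200; Dube: $169,500; Andrade: $1,324,750; Nwosu: $1,039,750; Ibarra: $512,500

Totals — profit-interest units 33, ownership shares 6,566.
Composite weights (45% profit-interest units + 55% ownership shares): Sato 0.1278; Dube 0.0485; Andrade 0.3793; Nwosu 0.2977; Ibarra 0.1467.
Raw shares: Sato 446,213.15; Dube 169,506.64; Andrade 1,324,726.86; Nwosu 1,039,748.73; Ibarra 512,504.62.
At nearest $50: Sato $446,200; Dube $169,500; Andrade $1,324,750; Nwosu $1,039,750; Ibarra $512,500. Sum = $3,492,700.
Rounded total matches; no reconciliation needed.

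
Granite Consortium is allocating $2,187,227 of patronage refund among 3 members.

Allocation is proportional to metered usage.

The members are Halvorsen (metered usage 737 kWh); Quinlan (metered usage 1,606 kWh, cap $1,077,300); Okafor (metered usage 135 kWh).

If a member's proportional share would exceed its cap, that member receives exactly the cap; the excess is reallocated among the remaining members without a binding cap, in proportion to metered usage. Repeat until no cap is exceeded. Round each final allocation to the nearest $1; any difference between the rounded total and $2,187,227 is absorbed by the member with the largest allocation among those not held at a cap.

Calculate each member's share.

Metered usage total: 2,478.
Unconstrained shares: Halvorsen 650,519.09; Quinlan 1,417,549.06; Okafor 119,158.86.
Capped: Quinlan ($1,077,300); balance $1,109,927 reallocated over remaining metered usage 872.
Shares after redistribution: Halvorsen 938,091.97 → $938,092; Okafor 171,835.03 → $171,835.

Halvorsen: $938,092 · Quinlan: $1,077,300 · Okafor: $171,835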